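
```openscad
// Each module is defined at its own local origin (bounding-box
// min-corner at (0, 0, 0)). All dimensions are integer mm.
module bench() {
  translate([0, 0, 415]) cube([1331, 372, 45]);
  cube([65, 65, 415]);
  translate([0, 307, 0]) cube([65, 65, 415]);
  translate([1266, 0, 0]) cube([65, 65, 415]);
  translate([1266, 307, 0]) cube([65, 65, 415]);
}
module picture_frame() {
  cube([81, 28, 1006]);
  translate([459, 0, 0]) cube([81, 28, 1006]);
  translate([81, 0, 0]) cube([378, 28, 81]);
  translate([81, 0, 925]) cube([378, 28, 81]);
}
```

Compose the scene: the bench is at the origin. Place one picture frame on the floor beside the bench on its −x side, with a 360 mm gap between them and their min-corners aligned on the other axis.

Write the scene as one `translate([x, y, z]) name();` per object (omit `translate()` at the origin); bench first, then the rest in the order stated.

bench();
translate([-900, 0, 0]) picture_frame();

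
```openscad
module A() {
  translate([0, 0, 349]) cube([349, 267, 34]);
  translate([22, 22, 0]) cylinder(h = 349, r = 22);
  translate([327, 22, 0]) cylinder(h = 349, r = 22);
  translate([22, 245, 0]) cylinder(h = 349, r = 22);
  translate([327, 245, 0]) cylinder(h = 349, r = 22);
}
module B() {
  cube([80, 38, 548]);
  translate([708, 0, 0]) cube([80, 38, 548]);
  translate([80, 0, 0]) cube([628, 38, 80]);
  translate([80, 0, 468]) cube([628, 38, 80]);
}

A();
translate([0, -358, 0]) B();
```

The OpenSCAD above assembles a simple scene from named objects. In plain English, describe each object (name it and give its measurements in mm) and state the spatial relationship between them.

A is a simple wooden stool: a rectangular seat 349 mm (x) by 267 mm (y), 34 mm thick, top face at z = 383 mm, on four round legs, each 44 mm in diameter. The legs rest on z = 0, each leg's axis is inset half a diameter from the nearest pair of seat edges (so the leg's bounding box is flush with the corner).

B is a rectangular picture frame lying in the x–z plane (depth along y). The opening is 628 mm wide (x) by 388 mm tall (z), surrounded by a border 80 mm wide on all four sides. The frame is 38 mm deep and is made of two full-height vertical stiles with two horizontal rails fitted between them.

The picture frame is on the floor beside the stool on its −y side.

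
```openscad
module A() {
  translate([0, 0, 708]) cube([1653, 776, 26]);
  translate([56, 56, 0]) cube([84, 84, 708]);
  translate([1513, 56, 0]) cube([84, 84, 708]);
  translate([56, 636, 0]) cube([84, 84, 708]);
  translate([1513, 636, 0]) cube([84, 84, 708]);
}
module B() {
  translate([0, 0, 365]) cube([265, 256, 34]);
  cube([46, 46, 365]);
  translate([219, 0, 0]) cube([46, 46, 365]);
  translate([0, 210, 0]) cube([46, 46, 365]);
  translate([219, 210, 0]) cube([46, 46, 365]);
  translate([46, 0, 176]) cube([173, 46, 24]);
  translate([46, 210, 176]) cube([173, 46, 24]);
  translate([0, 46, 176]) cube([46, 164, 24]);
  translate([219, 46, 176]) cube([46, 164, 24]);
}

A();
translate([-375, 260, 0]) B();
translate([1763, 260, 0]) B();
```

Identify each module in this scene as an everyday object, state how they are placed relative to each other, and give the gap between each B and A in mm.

Each stool's nearest face is 110 mm from the table's bounding box.

A is a table. B is a stool. Two stools sit around the table at the −x, +x sides. The gap between each stool and the table is 110 mm.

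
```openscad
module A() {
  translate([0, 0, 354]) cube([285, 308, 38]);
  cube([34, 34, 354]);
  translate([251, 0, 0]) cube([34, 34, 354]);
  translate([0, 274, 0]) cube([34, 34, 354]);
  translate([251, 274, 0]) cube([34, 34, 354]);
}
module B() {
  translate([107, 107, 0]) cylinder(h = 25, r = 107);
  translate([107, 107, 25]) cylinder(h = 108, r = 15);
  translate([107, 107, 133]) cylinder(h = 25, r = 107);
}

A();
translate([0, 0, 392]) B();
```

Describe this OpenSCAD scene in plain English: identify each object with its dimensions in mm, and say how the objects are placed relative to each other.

A is a simple wooden stool: a rectangular seat 285 mm (x) by 308 mm (y), 38 mm thick, top face at z = 392 mm, on four square legs, each 34×34 mm in cross-section. The legs rest on z = 0, each flush with a corner of the seat.

B is a spool: two coaxial disc flanges of radius 107 mm and thickness 25 mm, joined by a core cylinder of radius 15 mm and height 108 mm. The lower flange rests on z = 0 and the three cylinders share a vertical axis.

The spool is on top of the stool.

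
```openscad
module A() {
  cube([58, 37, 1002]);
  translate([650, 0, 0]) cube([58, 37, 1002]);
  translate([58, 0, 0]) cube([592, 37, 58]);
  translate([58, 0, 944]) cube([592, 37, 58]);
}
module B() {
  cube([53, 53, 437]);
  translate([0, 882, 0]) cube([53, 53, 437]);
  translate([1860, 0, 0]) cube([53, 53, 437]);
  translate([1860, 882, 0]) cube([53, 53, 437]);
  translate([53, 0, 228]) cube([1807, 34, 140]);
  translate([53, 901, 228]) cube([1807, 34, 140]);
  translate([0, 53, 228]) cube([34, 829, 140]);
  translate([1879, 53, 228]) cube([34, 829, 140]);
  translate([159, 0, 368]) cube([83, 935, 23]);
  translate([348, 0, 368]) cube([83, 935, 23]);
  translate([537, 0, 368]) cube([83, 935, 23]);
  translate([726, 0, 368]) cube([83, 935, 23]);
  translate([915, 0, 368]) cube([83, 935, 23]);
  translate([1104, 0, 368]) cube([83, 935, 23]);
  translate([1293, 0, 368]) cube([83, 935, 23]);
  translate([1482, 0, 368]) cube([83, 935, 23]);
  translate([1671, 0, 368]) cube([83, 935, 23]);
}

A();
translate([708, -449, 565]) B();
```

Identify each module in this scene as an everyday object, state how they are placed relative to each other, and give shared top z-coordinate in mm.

Both tops at z = 1002 mm.

A is a picture frame. B is a bed frame. The bed frame is beside the picture frame with their tops flush at z = 1002. The shared top z-coordinate is 1002 mm.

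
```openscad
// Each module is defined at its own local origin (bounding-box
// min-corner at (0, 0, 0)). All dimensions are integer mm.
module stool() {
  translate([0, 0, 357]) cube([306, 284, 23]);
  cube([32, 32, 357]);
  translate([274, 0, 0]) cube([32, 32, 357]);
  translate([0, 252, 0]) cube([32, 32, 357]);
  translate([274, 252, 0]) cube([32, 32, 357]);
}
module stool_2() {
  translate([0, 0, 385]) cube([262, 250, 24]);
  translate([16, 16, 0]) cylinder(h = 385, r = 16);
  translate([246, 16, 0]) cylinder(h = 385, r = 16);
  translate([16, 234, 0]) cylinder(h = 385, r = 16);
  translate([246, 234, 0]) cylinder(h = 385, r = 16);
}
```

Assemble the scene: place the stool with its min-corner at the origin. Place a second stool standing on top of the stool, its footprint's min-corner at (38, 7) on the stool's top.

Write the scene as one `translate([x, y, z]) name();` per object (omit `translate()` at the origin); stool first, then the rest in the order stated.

stool();
translate([38, 7, 380]) stool_2();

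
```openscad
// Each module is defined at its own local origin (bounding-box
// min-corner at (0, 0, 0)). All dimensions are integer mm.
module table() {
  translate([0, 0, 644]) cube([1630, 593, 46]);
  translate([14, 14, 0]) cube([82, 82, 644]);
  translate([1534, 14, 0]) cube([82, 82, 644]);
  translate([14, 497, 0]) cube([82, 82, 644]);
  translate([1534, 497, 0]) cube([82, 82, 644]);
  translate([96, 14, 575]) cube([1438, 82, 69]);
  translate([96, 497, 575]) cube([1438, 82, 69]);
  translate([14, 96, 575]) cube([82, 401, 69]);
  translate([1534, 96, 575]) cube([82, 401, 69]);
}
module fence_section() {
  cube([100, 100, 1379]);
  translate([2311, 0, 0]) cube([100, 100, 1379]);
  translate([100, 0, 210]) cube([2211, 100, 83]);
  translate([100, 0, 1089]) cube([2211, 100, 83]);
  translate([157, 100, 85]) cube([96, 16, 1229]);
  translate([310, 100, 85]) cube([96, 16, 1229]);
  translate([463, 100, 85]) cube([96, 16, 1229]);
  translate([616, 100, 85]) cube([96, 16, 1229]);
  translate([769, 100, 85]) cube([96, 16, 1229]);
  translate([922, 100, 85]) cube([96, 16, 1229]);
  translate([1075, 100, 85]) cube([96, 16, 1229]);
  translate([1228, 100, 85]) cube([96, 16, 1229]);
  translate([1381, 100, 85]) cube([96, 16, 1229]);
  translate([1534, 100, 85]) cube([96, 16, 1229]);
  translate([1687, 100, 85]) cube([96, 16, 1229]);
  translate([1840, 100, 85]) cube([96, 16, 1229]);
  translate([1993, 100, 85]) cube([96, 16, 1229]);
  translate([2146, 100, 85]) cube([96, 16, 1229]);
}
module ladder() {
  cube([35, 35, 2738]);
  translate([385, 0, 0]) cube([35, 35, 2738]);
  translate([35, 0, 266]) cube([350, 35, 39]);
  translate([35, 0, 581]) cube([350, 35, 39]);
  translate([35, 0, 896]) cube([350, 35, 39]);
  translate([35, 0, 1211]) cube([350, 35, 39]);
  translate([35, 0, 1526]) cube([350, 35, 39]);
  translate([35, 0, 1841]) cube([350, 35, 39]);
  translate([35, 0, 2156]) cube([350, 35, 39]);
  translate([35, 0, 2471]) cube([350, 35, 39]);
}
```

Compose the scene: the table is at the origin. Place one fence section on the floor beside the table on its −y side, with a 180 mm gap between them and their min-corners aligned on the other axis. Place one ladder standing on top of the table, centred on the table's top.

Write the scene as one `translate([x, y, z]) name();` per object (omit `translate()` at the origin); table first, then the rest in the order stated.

table();
translate([0, -296, 0]) fence_section();
translate([605, 279, 690]) ladder();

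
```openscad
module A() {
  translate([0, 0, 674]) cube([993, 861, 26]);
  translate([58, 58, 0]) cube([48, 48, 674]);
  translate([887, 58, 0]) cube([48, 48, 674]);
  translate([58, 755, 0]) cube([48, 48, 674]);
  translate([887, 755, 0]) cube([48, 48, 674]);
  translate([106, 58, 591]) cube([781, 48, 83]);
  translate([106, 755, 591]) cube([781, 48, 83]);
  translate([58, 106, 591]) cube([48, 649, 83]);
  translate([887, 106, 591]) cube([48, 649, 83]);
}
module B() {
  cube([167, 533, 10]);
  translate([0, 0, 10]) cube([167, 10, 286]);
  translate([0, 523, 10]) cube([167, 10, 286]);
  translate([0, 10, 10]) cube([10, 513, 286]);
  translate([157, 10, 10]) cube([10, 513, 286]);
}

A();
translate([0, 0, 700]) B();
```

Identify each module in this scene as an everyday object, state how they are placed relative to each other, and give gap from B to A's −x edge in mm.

A is a table. B is an open box. The open box is on top of the table. The gap from the open box to the table's −x edge is 0 mm.

The open box's min-x is at 0; the table's min-x is 0; gap = 0 mm.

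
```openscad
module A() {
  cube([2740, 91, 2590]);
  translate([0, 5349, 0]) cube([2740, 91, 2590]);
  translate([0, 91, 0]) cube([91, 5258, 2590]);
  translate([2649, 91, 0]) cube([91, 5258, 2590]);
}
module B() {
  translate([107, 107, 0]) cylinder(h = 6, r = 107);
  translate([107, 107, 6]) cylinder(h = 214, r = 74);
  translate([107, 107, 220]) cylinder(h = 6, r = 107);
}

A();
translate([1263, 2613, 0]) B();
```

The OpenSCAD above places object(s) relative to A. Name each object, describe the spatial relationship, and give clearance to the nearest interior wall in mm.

Clearances: x = 1172, y = 2522; minimum 1172 mm.

A is a house frame. B is a spool. The spool sits inside the house frame, centred. The clearance to the nearest interior wall is 1172 mm.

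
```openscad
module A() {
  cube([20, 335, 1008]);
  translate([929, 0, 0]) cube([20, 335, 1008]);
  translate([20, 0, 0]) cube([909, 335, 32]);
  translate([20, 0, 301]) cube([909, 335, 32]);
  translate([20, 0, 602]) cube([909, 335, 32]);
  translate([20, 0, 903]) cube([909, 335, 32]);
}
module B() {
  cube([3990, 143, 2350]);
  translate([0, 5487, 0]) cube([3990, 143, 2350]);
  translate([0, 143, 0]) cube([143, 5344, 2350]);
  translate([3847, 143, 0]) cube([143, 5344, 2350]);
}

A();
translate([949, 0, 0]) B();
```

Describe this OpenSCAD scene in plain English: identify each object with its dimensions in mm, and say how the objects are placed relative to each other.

A is a bookshelf 949 mm wide overall, 335 mm deep and 1008 mm tall. The two sides are 20 mm thick vertical panels. 4 horizontal shelves of 32 mm thickness span between the inner faces of the sides; the lowest shelf sits on the floor and shelves are stacked with a clear vertical gap of 269 mm between each pair.

B is a box-shaped house frame (walls only): outside footprint 3990×5630 mm, wall height 2350 mm, wall thickness 143 mm. The two y-facing walls run the full x-width; the two x-facing walls fit between the inner faces of the y-facing walls.

The house frame is against the bookshelf's +x side, with their −y faces flush.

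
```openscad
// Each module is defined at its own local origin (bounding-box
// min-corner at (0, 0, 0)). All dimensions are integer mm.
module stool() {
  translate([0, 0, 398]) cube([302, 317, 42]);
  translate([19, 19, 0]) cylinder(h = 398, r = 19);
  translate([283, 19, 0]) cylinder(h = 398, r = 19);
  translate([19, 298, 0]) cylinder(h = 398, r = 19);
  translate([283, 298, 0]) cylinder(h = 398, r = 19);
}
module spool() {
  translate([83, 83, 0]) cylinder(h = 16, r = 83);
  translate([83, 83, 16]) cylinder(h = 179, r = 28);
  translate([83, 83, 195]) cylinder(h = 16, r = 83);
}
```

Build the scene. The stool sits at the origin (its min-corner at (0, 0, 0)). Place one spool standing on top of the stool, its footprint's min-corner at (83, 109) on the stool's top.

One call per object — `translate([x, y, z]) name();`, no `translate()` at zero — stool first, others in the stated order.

stool();
translate([83, 109, 440]) spool();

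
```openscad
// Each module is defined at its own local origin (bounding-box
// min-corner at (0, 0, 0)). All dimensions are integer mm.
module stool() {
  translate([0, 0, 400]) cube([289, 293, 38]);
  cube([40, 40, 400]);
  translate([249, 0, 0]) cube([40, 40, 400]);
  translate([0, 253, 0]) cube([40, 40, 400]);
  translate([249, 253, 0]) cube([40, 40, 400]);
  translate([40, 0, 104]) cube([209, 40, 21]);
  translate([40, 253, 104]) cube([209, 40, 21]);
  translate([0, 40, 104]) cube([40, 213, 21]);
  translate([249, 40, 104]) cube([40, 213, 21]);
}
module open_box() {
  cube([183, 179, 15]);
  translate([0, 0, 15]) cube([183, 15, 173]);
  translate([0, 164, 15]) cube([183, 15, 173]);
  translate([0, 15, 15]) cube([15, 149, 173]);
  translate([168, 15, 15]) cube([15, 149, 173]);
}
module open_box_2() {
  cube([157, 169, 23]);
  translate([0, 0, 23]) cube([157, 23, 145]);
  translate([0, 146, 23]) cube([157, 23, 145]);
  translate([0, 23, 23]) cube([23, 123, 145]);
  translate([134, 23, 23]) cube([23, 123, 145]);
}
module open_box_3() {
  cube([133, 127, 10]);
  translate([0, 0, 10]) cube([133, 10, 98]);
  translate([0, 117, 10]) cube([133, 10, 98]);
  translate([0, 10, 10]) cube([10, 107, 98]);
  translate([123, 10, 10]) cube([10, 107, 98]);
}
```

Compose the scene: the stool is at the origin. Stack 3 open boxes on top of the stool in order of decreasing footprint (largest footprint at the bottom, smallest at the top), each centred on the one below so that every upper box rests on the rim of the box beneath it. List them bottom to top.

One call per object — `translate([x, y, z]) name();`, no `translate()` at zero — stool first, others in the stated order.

stool();
translate([53, 57, 438]) open_box();
translate([66, 62, 626]) open_box_2();
translate([78, 83, 794]) open_box_3();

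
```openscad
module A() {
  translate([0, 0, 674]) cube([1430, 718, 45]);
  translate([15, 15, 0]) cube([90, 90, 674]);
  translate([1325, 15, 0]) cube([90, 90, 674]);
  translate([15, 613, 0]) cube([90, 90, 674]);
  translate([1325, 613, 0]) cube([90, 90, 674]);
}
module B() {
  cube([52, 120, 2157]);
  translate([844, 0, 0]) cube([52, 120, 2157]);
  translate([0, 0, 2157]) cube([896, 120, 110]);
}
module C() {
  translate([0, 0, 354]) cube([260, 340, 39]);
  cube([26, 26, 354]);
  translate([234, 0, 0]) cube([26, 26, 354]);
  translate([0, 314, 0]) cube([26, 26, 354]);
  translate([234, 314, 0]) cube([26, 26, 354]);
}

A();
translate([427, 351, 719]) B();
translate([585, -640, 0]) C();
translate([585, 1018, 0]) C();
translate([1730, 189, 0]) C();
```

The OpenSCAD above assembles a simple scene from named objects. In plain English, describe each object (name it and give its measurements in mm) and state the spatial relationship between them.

A is a rectangular dining table. The top is 1430×718×45 mm with its upper surface at z = 719 mm. It stands on four 90×90 mm square legs, each inset 15 mm from the nearest pair of top edges, running from the floor to the underside of the top.

B is a rectangular door frame: two vertical jambs of 52×120 mm section, 2157 mm tall, with a clear opening 792 mm wide between their inner faces. A header 110 mm tall and 120 mm deep lies on top of the jambs and spans the full outside width.

C is a four-legged stool. The seat is 260×340 mm, 39 mm thick, top at z = 393 mm. It stands on four square legs, each 26×26 mm in cross-section, from z = 0 to the seat underside, each flush with a corner of the seat.

The door frame is on top of the table. Three stools sit around the table at the −y, +y, +x sides.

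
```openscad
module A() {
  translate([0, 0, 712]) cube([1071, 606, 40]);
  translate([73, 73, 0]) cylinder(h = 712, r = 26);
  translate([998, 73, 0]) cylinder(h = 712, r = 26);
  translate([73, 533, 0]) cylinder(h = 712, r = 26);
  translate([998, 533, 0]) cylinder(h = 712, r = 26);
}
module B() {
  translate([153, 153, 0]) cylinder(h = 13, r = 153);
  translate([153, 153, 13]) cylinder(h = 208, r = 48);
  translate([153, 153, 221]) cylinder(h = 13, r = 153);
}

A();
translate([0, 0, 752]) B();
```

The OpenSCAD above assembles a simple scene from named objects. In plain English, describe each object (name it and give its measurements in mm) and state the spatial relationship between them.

A is a table: top 1071 mm (x) × 606 mm (y), 40 mm thick, upper face at z = 752 mm, on four round legs of 52 mm diameter, each leg's bounding box inset 47 mm from the nearest pair of top edges, running from z = 0 to the bottom of the top.

B is a spool: two coaxial disc flanges of radius 153 mm and thickness 13 mm, joined by a core cylinder of radius 48 mm and height 208 mm. The lower flange rests on z = 0 and the three cylinders share a vertical axis.

The spool is on top of the table.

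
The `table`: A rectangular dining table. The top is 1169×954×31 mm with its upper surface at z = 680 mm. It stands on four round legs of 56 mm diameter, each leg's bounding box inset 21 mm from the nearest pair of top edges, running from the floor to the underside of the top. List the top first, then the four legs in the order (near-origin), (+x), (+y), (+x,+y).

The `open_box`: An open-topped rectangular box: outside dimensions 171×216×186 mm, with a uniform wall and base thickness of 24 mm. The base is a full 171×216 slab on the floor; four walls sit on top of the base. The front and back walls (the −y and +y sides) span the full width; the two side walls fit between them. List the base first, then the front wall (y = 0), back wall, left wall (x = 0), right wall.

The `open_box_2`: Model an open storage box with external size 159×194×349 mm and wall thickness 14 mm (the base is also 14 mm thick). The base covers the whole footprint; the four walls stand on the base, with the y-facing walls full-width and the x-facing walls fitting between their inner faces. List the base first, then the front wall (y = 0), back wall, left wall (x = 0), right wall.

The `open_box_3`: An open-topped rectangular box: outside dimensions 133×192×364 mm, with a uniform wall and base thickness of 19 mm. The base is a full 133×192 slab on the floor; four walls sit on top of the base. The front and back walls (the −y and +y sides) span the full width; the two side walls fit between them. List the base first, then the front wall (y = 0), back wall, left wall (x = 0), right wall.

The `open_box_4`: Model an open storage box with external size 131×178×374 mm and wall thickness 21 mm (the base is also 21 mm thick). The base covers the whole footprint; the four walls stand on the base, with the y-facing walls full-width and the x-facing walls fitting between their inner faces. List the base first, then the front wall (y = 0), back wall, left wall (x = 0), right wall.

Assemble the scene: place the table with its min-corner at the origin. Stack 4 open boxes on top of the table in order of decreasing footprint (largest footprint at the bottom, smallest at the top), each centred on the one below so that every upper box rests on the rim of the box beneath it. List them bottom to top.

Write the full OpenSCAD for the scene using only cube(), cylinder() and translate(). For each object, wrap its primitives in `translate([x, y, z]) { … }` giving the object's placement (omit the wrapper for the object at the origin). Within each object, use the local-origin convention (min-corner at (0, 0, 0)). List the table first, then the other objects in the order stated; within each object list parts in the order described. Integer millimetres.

translate([0, 0, 649]) cube([1169, 954, 31]);
translate([49, 49, 0]) cylinder(h = 649, r = 28);
translate([1120, 49, 0]) cylinder(h = 649, r = 28);
translate([49, 905, 0]) cylinder(h = 649, r = 28);
translate([1120, 905, 0]) cylinder(h = 649, r = 28);
translate([499, 369, 680]) {
  cube([171, 216, 24]);
  translate([0, 0, 24]) cube([171, 24, 162]);
  translate([0, 192, 24]) cube([171, 24, 162]);
  translate([0, 24, 24]) cube([24, 168, 162]);
  translate([147, 24, 24]) cube([24, 168, 162]);
}
translate([505, 380, 866]) {
  cube([159, 194, 14]);
  translate([0, 0, 14]) cube([159, 14, 335]);
  translate([0, 180, 14]) cube([159, 14, 335]);
  translate([0, 14, 14]) cube([14, 166, 335]);
  translate([145, 14, 14]) cube([14, 166, 335]);
}
translate([518, 381, 1215]) {
  cube([133, 192, 19]);
  translate([0, 0, 19]) cube([133, 19, 345]);
  translate([0, 173, 19]) cube([133, 19, 345]);
  translate([0, 19, 19]) cube([19, 154, 345]);
  translate([114, 19, 19]) cube([19, 154, 345]);
}
translate([519, 388, 1579]) {
  cube([131, 178, 21]);
  translate([0, 0, 21]) cube([131, 21, 353]);
  translate([0, 157, 21]) cube([131, 21, 353]);
  translate([0, 21, 21]) cube([21, 136, 353]);
  translate([110, 21, 21]) cube([21, 136, 353]);
}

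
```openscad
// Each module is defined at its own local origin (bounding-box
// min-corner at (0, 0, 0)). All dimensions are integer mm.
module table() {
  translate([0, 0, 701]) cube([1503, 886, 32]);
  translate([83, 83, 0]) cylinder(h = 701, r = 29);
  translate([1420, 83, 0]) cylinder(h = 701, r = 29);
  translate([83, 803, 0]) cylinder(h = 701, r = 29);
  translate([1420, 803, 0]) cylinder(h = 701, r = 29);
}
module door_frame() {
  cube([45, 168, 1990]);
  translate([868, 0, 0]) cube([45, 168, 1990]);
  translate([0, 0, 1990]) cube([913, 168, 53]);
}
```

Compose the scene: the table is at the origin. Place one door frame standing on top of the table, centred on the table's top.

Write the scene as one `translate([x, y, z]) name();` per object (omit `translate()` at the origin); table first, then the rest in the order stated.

table();
translate([295, 359, 733]) door_frame();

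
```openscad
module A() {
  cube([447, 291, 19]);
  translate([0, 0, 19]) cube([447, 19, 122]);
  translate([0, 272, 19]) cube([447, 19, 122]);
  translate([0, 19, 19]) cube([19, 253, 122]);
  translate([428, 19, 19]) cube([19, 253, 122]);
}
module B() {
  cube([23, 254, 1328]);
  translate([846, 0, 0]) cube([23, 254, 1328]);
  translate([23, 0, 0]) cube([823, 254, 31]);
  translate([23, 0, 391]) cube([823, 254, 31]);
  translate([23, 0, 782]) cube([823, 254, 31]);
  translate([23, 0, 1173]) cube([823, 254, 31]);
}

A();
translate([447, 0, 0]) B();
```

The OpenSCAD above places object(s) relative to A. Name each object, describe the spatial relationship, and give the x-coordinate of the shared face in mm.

A is an open box. B is a bookshelf. The bookshelf is against the open box's +x side, with their −y faces flush. The x-coordinate of the shared face is 447 mm.

The open box's +x face and the bookshelf's −x face are both at x = 447 mm.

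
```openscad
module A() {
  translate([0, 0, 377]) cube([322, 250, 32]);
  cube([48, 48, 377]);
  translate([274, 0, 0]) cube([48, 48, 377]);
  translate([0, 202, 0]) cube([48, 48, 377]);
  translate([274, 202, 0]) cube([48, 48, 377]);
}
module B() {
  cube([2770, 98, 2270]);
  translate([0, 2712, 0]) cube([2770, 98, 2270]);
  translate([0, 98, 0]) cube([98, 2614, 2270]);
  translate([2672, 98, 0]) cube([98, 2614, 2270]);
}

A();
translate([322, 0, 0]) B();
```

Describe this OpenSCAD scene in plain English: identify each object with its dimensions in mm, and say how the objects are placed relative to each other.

A is a four-legged stool. The seat is 322×250 mm, 32 mm thick, top at z = 409 mm. It stands on four square legs, each 48×48 mm in cross-section, from z = 0 to the seat underside, each flush with a corner of the seat.

B is the wall frame of a small rectangular building: four walls, each 2270 mm tall and 98 mm thick, enclosing a footprint 2770 mm (x) by 2810 mm (y) outside-to-outside, with no floor or roof. The front and back walls (the −y and +y sides) span the full width; the two side walls fit between them.

The house frame is against the stool's +x side, with their −y faces flush.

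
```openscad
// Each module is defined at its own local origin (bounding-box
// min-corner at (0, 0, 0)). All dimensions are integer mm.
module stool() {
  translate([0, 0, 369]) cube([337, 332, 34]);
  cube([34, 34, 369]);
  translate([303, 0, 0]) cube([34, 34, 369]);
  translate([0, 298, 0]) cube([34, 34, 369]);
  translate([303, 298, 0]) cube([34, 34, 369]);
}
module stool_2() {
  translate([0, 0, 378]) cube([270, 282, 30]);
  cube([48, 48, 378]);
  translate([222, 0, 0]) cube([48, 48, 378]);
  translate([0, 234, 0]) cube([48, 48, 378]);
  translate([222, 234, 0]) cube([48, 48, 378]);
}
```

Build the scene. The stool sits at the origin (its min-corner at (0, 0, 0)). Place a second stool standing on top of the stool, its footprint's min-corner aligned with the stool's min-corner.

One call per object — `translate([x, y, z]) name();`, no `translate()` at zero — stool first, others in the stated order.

stool();
translate([0, 0, 403]) stool_2();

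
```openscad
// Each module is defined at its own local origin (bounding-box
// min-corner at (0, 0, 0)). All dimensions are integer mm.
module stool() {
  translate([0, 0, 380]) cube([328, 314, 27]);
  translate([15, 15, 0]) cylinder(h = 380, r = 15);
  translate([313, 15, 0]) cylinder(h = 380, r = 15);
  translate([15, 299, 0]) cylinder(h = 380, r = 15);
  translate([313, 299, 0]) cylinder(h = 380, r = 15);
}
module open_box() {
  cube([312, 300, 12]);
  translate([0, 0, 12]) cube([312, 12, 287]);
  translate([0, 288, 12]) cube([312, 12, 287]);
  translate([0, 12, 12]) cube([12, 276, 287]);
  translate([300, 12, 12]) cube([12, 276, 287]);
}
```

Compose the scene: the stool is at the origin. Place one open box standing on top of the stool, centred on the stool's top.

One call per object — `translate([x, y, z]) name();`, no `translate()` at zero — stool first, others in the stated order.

stool();
translate([8, 7, 407]) open_box();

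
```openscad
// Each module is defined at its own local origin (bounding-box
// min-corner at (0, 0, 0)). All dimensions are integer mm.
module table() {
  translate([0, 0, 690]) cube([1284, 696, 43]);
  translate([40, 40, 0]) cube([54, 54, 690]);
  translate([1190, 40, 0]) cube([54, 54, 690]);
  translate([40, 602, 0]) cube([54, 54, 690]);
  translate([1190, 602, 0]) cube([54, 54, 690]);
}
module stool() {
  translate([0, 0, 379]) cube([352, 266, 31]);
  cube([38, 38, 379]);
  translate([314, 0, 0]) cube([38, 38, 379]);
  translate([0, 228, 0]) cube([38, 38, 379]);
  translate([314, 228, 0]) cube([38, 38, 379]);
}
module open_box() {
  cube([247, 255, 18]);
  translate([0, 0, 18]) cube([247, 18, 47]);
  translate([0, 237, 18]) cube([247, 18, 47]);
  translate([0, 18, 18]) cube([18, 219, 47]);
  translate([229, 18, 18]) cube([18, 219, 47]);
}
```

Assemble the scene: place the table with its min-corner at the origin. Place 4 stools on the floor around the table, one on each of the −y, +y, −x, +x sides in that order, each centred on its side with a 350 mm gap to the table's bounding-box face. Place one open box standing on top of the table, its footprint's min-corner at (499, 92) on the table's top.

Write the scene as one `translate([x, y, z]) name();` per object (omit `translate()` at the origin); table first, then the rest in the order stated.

table();
translate([466, -616, 0]) stool();
translate([466, 1046, 0]) stool();
translate([-702, 215, 0]) stool();
translate([1634, 215, 0]) stool();
translate([499, 92, 733]) open_box();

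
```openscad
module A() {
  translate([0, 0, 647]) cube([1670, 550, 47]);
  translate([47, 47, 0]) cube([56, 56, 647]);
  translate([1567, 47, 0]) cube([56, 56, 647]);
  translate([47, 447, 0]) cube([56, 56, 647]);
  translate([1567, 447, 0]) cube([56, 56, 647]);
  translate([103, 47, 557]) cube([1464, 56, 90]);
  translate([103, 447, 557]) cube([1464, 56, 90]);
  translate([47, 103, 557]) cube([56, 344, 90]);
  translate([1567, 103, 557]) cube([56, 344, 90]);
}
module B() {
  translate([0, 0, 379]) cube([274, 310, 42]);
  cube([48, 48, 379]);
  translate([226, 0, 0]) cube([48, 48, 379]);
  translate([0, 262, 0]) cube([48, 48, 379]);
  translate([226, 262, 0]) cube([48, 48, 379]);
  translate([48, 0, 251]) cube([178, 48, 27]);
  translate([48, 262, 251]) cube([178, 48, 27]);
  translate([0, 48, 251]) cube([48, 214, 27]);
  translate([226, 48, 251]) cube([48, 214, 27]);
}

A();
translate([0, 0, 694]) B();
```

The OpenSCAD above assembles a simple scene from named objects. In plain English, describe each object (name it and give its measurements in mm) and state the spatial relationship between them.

A is a rectangular dining table. The top is 1670×550×47 mm with its upper surface at z = 694 mm. It stands on four 56×56 mm square legs, each inset 47 mm from the nearest pair of top edges, running from the floor to the underside of the top. Four apron rails, 56 mm thick and 90 mm tall, run between adjacent legs with their top edges flush with the underside of the top and their outer faces flush with the legs' outer faces.

B is a four-legged stool. The seat is a 274×310×42 mm slab whose top surface is at z = 421 mm; four square legs, each 48×48 mm in cross-section, run from the floor (z = 0) to the underside of the seat, each flush with a corner of the seat. Four stretchers, 48 mm wide and 27 mm tall, connect adjacent legs with their undersides at z = 251 mm, each running between the inner faces of the legs it joins and aligned with the legs' outer faces on the other axis.

The stool is on top of the table.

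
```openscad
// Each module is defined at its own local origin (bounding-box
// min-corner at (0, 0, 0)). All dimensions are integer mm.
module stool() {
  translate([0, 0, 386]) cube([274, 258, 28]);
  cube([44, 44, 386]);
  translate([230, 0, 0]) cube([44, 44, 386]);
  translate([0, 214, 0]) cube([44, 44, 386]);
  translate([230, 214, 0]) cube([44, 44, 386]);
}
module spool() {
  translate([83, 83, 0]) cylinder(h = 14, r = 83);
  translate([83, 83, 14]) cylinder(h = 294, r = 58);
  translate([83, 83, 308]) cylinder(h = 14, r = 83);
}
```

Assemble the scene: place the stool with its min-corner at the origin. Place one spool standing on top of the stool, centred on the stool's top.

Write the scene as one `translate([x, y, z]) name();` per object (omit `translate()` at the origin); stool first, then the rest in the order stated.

stool();
translate([54, 46, 414]) spool();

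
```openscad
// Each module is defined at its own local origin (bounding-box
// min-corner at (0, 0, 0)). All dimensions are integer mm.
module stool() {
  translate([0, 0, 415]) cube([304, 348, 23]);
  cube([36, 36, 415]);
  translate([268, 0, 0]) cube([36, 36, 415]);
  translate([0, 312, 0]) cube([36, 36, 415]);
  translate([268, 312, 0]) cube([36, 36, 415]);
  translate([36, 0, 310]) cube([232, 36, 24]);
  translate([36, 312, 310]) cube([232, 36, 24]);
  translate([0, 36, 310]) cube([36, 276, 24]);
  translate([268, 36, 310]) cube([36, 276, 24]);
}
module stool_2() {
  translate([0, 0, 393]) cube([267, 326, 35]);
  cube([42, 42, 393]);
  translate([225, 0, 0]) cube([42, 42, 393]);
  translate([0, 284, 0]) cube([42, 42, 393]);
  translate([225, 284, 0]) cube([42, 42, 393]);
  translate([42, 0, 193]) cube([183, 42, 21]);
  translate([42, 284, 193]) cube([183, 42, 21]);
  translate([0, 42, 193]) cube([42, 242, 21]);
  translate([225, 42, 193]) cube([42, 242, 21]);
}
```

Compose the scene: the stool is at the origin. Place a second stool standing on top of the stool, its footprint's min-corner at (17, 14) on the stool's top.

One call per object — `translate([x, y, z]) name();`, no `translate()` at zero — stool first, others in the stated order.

stool();
translate([17, 14, 438]) stool_2();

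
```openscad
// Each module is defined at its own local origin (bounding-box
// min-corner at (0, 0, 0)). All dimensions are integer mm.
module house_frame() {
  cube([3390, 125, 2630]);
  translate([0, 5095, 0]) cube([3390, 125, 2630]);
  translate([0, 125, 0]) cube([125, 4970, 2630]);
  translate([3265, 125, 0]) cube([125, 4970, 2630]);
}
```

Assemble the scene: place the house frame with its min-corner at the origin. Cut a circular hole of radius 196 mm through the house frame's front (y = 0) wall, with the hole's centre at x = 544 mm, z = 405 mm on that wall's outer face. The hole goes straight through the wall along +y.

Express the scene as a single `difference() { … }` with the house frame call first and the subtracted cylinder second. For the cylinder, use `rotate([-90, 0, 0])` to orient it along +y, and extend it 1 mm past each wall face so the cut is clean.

difference() {
  house_frame();
  translate([544, -1, 405]) rotate([-90, 0, 0]) cylinder(h = 127, r = 196);
}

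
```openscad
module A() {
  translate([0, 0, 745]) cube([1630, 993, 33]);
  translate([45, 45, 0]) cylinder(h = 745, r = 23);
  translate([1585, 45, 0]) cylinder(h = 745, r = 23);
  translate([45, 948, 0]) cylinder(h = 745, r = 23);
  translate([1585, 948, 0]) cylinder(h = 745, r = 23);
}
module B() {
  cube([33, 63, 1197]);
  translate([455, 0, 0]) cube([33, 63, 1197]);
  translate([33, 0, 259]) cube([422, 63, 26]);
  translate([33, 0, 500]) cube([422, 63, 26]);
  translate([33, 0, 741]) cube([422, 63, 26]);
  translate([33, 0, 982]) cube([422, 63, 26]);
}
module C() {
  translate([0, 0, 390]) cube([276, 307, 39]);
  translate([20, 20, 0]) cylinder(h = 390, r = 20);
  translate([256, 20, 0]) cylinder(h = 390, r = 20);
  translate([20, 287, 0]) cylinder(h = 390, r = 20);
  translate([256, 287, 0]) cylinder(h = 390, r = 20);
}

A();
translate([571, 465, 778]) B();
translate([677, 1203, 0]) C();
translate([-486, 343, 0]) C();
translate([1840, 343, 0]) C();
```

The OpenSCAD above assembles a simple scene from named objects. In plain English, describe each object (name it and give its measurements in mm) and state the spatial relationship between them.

A is a rectangular dining table. The top is 1630×993×33 mm with its upper surface at z = 778 mm. It stands on four round legs of 46 mm diameter, each leg's bounding box inset 22 mm from the nearest pair of top edges, running from the floor to the underside of the top.

B is a wooden ladder with two side rails of 33×63 mm section and 1197 mm height, set 488 mm apart overall. Between them run 4 rectangular rungs (63 mm deep, 26 mm thick), front faces flush with the rails' −y face. The bottom of the first rung is 259 mm above the floor and each subsequent rung is 241 mm higher than the one below.

C is a four-legged stool. The seat is a 276×307×39 mm slab whose top surface is at z = 429 mm; four round legs, each 40 mm in diameter, run from the floor (z = 0) to the underside of the seat, each leg's axis is inset half a diameter from the nearest pair of seat edges (so the leg's bounding box is flush with the corner).

The ladder is on top of the table, centred. Three stools sit around the table at the +y, −x, +x sides.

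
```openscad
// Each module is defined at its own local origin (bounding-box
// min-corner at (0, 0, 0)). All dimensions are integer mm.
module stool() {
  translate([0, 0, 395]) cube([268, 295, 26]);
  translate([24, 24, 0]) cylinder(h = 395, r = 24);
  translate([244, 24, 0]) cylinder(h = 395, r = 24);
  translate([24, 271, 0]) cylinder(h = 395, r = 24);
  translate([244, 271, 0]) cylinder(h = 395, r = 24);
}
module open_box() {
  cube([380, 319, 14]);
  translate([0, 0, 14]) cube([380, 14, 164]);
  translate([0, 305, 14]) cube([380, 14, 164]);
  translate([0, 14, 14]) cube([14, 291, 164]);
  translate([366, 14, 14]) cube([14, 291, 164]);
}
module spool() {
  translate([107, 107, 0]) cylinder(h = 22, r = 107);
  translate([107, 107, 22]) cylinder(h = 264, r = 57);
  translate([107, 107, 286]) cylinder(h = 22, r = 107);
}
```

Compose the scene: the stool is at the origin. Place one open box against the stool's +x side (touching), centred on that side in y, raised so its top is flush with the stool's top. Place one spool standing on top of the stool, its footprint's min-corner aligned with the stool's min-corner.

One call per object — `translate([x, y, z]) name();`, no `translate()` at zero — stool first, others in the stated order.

stool();
translate([268, -12, 243]) open_box();
translate([0, 0, 421]) spool();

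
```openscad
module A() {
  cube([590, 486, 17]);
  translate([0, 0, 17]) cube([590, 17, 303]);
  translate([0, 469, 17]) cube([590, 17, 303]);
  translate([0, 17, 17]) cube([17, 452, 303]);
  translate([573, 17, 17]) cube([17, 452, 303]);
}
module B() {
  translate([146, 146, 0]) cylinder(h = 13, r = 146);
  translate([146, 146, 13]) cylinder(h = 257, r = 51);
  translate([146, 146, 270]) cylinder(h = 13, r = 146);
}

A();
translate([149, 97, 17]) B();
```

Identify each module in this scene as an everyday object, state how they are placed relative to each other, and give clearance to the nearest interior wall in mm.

Clearances: x = 132, y = 80; minimum 80 mm.

A is an open box. B is a spool. The spool sits inside the open box, centred. The clearance to the nearest interior wall is 80 mm.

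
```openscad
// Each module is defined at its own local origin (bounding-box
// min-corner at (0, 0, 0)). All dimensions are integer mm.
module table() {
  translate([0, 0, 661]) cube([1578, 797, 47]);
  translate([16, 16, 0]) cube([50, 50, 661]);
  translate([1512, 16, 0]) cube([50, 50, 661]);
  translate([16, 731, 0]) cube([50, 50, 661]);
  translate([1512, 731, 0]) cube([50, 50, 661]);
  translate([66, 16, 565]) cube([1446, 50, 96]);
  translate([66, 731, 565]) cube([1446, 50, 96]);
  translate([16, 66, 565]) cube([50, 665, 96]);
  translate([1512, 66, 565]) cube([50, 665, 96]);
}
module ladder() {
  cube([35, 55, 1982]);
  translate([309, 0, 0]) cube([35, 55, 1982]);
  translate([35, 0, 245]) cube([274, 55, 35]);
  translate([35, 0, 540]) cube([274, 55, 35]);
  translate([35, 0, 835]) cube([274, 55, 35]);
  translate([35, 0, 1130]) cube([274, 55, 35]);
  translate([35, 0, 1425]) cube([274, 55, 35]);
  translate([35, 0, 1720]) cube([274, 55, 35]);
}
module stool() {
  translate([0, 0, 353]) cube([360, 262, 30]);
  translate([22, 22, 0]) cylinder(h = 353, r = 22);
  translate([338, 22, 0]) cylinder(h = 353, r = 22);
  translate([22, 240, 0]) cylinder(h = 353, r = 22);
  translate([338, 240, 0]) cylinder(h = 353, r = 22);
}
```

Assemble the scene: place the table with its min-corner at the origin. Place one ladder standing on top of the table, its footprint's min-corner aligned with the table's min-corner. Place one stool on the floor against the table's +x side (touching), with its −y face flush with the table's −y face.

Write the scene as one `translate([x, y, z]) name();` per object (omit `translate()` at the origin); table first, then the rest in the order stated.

table();
translate([0, 0, 708]) ladder();
translate([1578, 0, 0]) stool();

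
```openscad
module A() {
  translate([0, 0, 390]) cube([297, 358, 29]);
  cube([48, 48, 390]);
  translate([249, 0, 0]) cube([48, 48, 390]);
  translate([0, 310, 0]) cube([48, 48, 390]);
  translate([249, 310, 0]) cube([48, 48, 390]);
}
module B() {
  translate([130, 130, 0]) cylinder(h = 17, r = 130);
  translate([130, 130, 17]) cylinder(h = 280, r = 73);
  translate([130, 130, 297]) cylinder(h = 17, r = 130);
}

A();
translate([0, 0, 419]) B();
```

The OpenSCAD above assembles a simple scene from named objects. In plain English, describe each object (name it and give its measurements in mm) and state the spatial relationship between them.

A is a simple wooden stool: a rectangular seat 297 mm (x) by 358 mm (y), 29 mm thick, top face at z = 419 mm, on four square legs, each 48×48 mm in cross-section. The legs rest on z = 0, each flush with a corner of the seat.

B is a spool: two coaxial disc flanges of radius 130 mm and thickness 17 mm, joined by a core cylinder of radius 73 mm and height 280 mm. The lower flange rests on z = 0 and the three cylinders share a vertical axis.

The spool is on top of the stool.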